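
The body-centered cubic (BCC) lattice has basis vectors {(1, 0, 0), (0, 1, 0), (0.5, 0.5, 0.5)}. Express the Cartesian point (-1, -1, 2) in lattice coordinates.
-3b₁ - 3b₂ + 4b₃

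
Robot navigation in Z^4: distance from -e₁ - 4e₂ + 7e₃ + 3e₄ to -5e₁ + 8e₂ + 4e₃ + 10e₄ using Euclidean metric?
14.7648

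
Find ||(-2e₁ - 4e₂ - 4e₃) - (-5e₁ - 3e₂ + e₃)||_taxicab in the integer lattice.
9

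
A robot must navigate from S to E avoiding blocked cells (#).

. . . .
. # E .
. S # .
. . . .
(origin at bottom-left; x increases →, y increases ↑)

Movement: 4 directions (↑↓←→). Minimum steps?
6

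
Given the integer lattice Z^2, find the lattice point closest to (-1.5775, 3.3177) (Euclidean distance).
(-2, 3)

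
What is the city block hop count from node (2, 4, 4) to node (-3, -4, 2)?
15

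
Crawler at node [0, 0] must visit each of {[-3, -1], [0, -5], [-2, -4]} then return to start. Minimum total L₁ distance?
16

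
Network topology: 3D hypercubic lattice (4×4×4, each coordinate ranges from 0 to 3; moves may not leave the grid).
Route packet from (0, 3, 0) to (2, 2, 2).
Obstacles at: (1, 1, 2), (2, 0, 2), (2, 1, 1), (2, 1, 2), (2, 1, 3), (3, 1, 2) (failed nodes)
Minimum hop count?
5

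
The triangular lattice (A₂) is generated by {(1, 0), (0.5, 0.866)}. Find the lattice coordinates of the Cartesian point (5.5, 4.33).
3b₁ + 5b₂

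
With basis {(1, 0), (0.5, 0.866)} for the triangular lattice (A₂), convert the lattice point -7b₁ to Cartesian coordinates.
(-7, 0)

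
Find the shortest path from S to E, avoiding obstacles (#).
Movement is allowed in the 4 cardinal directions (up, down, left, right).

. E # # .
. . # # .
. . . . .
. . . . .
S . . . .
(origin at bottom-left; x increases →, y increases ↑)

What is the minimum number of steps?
5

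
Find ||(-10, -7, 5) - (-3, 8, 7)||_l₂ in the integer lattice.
16.6733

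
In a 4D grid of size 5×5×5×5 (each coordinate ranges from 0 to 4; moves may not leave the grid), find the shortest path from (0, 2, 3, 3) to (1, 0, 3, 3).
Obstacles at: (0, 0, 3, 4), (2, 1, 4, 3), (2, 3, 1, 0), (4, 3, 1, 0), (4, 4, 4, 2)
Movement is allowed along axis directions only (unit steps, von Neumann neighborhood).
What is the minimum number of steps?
3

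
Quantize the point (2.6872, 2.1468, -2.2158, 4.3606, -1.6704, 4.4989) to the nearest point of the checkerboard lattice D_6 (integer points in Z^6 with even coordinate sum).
(3, 2, -2, 4, -2, 5)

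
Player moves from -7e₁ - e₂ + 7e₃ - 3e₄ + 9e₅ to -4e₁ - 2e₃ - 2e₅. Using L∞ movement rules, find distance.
11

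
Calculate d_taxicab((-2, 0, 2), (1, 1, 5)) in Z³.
7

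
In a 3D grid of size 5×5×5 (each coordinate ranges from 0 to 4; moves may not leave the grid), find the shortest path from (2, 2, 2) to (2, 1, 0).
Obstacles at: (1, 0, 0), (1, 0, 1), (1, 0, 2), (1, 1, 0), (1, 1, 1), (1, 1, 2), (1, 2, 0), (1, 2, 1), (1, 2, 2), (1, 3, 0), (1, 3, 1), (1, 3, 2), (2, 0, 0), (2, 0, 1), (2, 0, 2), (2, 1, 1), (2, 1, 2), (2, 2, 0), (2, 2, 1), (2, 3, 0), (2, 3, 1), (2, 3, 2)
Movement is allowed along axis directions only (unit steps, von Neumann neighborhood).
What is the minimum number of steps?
5
(one shortest path: (2, 2, 2) → (3, 2, 2) → (3, 1, 2) → (3, 1, 1) → (3, 1, 0) → (2, 1, 0))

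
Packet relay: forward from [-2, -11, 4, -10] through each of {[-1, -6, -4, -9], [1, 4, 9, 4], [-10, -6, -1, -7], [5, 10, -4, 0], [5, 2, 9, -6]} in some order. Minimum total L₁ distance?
106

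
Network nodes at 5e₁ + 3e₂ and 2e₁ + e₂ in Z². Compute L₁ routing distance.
5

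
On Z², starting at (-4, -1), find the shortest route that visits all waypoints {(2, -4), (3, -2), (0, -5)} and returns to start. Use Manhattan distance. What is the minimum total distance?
22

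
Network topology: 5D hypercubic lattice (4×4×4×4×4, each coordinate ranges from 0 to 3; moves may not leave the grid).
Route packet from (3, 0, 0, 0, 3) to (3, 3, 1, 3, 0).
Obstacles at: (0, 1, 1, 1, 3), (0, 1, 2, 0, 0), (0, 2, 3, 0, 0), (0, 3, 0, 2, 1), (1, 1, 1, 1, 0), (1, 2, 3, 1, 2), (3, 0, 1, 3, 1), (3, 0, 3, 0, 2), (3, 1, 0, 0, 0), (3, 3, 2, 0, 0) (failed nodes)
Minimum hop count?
10
(one shortest path: (3, 0, 0, 0, 3) → (3, 1, 0, 0, 3) → (3, 2, 0, 0, 3) → (3, 3, 0, 0, 3) → (3, 3, 1, 0, 3) → (3, 3, 1, 1, 3) → (3, 3, 1, 2, 3) → (3, 3, 1, 3, 3) → (3, 3, 1, 3, 2) → (3, 3, 1, 3, 1) → (3, 3, 1, 3, 0))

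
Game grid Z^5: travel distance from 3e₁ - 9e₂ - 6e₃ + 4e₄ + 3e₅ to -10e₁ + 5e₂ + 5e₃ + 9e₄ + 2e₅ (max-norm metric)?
14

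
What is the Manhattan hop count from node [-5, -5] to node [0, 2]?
12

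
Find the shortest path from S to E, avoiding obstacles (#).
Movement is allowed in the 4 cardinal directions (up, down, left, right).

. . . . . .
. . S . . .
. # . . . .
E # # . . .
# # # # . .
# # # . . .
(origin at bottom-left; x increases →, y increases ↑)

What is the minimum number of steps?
4
(one shortest path: (2, 4) → (1, 4) → (0, 4) → (0, 3) → (0, 2))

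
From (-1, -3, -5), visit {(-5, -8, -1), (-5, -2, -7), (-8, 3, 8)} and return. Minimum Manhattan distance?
66
(one optimal route: (-1, -3, -5) → (-5, -8, -1) → (-8, 3, 8) → (-5, -2, -7) → (-1, -3, -5))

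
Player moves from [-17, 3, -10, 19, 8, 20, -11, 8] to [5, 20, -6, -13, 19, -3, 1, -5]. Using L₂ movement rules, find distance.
52.6878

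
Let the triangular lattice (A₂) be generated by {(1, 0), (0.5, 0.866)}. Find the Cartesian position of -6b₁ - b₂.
(-6.5, -0.866)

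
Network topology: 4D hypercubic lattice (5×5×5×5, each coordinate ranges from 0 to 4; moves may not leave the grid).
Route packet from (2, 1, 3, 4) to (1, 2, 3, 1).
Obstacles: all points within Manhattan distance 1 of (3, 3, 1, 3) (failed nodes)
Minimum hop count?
5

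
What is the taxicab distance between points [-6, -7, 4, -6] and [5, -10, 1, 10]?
33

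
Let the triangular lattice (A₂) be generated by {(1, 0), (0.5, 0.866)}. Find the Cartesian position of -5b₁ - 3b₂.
(-6.5, -2.598)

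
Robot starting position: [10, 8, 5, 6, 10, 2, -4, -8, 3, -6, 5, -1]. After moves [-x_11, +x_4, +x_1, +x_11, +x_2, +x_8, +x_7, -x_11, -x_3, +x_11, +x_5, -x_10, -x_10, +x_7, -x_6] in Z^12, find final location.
(11, 9, 4, 7, 11, 1, -2, -7, 3, -8, 5, -1)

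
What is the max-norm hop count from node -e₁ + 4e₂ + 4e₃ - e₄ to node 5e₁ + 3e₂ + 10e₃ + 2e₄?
6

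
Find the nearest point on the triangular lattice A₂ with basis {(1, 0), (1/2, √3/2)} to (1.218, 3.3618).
(1, 3.464)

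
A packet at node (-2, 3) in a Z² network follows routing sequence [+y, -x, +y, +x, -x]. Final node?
(-3, 5)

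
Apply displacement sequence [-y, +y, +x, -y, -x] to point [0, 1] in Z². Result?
(0, 0)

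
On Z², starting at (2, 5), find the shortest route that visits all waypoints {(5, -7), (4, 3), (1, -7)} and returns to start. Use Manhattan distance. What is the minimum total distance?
32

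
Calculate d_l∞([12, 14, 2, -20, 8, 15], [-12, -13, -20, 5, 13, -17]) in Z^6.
32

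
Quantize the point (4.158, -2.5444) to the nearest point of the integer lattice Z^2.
(4, -3)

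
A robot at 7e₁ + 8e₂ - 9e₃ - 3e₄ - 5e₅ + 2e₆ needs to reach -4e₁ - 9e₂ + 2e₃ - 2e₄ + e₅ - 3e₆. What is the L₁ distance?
51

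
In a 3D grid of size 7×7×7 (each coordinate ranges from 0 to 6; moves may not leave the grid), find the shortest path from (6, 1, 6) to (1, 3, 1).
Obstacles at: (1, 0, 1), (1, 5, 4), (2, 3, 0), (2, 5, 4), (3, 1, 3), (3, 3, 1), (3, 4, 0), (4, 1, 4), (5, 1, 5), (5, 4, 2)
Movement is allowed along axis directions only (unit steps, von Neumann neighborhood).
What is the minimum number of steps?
12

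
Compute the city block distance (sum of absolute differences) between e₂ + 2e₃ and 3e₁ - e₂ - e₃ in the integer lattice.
8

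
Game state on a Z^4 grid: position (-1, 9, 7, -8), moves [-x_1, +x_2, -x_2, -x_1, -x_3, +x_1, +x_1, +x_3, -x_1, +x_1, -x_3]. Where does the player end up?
(-1, 9, 6, -8)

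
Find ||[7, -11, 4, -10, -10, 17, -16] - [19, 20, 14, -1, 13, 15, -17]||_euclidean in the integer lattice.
42.6615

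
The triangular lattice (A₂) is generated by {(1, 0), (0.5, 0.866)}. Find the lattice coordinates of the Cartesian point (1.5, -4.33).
4b₁ - 5b₂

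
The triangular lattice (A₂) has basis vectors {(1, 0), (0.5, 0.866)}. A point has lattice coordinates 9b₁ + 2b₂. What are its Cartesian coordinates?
(10, 1.732)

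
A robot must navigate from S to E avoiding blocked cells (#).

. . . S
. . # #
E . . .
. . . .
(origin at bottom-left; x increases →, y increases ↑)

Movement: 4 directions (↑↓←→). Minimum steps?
5
(one shortest path: (3, 3) → (2, 3) → (1, 3) → (0, 3) → (0, 2) → (0, 1))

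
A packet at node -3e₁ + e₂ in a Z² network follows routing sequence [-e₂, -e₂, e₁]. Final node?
(-2, -1)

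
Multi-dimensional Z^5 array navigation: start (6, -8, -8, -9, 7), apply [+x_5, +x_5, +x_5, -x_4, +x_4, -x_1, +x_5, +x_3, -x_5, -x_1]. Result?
(4, -8, -7, -9, 10)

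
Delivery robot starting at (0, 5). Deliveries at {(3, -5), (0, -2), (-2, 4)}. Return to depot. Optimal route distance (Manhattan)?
30
(one optimal route: (0, 5) → (3, -5) → (0, -2) → (-2, 4) → (0, 5))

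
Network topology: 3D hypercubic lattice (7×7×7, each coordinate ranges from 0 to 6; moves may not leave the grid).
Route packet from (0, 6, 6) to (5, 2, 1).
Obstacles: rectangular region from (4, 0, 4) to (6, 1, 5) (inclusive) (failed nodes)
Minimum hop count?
14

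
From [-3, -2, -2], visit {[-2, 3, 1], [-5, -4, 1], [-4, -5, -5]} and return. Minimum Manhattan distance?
34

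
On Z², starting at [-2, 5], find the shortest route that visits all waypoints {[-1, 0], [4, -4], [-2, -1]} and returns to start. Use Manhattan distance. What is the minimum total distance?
30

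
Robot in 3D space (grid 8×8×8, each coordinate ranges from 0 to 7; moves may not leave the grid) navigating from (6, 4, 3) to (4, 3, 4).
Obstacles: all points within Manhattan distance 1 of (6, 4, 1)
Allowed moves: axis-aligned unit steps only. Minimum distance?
4
(one shortest path: (6, 4, 3) → (5, 4, 3) → (4, 4, 3) → (4, 3, 3) → (4, 3, 4))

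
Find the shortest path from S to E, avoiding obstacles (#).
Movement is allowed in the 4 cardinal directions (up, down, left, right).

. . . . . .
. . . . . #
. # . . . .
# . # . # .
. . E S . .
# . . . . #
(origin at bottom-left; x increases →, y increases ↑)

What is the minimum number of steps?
1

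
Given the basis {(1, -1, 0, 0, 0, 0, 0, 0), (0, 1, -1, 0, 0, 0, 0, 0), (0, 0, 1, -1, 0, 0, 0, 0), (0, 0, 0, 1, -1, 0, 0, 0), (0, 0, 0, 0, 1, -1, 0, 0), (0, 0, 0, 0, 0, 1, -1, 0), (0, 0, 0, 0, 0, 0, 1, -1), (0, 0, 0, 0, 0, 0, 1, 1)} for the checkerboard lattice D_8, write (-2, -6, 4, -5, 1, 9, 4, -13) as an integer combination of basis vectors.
-2b₁ - 8b₂ - 4b₃ - 9b₄ - 8b₅ + b₆ + 9b₇ - 4b₈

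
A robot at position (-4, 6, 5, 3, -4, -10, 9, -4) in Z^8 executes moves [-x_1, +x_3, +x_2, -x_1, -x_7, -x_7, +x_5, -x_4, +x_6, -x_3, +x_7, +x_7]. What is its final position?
(-6, 7, 5, 2, -3, -9, 9, -4)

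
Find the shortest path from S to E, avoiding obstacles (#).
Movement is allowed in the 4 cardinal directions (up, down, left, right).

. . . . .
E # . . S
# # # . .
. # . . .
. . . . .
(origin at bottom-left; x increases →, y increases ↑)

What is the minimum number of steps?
6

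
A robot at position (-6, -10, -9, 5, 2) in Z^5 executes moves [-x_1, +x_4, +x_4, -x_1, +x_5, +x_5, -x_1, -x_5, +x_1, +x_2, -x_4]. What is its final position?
(-8, -9, -9, 6, 3)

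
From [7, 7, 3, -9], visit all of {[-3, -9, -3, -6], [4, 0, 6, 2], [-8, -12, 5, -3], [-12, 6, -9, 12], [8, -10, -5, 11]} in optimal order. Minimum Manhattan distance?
145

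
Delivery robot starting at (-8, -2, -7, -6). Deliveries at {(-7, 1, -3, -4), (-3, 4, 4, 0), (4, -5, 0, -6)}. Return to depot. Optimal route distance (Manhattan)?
76
(one optimal route: (-8, -2, -7, -6) → (-7, 1, -3, -4) → (-3, 4, 4, 0) → (4, -5, 0, -6) → (-8, -2, -7, -6))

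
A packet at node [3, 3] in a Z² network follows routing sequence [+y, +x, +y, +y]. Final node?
(4, 6)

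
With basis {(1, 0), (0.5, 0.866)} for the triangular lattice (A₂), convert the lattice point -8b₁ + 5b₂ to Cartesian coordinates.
(-5.5, 4.33)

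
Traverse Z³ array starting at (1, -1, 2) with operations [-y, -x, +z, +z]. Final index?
(0, -2, 4)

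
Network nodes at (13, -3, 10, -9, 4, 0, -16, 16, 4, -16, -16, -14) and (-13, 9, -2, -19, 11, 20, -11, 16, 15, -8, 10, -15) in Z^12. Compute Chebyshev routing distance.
26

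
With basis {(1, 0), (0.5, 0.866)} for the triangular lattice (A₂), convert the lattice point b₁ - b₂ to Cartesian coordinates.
(0.5, -0.866)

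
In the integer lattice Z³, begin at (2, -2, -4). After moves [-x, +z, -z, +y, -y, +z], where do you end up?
(1, -2, -3)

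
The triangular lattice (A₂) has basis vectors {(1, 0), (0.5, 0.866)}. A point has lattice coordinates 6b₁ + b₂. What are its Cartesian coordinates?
(6.5, 0.866)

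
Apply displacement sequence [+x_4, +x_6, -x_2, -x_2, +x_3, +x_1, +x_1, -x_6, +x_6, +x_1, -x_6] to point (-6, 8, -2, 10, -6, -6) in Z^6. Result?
(-3, 6, -1, 11, -6, -6)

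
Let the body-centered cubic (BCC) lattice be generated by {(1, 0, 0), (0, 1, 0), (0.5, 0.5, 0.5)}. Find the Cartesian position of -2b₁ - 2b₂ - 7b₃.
(-5.5, -5.5, -3.5)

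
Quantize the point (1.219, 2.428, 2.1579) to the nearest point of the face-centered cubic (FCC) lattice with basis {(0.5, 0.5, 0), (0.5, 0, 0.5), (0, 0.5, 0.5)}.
(1.5, 2.5, 2)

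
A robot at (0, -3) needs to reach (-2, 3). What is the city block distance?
8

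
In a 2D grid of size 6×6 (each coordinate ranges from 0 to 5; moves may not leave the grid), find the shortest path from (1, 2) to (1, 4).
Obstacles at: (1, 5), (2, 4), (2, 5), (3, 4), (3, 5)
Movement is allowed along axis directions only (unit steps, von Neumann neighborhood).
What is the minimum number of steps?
2
(one shortest path: (1, 2) → (1, 3) → (1, 4))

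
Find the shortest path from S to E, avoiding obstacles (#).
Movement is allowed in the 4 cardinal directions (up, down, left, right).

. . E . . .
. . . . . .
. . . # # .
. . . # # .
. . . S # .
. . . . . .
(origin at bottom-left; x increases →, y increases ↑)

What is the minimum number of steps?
5
(one shortest path: (3, 1) → (2, 1) → (2, 2) → (2, 3) → (2, 4) → (2, 5))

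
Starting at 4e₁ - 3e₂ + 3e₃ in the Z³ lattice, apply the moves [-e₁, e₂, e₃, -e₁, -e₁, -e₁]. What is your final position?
(0, -2, 4)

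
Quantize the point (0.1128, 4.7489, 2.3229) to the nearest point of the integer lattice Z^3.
(0, 5, 2)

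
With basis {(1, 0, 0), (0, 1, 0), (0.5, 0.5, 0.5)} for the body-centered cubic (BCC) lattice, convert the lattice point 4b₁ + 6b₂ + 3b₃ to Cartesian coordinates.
(5.5, 7.5, 1.5)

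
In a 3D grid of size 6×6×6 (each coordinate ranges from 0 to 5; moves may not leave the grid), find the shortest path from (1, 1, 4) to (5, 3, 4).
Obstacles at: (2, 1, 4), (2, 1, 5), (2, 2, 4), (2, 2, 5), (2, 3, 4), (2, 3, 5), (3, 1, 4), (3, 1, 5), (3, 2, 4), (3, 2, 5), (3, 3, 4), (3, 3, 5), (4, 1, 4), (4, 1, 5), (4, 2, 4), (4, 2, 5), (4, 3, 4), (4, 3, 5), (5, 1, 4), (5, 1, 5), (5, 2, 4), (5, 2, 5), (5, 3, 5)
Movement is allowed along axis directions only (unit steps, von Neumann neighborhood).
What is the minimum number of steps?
8
(one shortest path: (1, 1, 4) → (1, 2, 4) → (1, 3, 4) → (1, 4, 4) → (2, 4, 4) → (3, 4, 4) → (4, 4, 4) → (5, 4, 4) → (5, 3, 4))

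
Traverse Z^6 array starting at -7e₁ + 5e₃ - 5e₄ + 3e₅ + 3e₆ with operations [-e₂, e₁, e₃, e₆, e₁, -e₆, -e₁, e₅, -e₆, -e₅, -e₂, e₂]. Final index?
(-6, -1, 6, -5, 3, 2)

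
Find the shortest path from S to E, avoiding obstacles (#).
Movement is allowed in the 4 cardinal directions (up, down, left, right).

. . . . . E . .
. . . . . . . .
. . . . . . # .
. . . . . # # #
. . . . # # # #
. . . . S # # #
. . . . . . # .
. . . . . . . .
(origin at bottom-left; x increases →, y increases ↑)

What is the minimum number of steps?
8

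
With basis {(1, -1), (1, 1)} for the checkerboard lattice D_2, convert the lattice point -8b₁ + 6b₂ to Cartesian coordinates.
(-2, 14)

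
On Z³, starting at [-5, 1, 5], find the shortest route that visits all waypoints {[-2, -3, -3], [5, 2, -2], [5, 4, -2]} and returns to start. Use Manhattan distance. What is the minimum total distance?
50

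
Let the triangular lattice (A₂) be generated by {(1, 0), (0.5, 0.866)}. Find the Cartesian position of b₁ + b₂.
(1.5, 0.866)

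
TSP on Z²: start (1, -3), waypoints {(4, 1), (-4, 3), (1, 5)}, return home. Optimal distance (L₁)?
32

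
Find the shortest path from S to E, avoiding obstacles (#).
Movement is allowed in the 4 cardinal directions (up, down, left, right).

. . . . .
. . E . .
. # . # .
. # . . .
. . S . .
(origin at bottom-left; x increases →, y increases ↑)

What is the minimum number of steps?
3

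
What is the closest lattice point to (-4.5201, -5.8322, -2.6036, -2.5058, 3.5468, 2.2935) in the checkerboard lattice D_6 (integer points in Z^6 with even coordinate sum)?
(-5, -6, -3, -2, 4, 2)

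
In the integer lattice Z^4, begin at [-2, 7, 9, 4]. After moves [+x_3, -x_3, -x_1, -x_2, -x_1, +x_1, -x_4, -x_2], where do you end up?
(-3, 5, 9, 3)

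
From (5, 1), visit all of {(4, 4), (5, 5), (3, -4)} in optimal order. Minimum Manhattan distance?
15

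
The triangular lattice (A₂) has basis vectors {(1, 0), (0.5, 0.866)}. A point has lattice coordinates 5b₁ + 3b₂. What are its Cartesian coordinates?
(6.5, 2.598)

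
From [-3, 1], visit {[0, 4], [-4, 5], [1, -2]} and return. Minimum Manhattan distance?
24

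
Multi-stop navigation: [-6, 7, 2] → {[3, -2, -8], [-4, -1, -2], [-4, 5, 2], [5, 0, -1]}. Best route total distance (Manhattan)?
36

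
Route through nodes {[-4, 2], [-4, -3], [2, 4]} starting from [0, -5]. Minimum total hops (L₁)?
19
(one optimal route: (0, -5) → (-4, -3) → (-4, 2) → (2, 4))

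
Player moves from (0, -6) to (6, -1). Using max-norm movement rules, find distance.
6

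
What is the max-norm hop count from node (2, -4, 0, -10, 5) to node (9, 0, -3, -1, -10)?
15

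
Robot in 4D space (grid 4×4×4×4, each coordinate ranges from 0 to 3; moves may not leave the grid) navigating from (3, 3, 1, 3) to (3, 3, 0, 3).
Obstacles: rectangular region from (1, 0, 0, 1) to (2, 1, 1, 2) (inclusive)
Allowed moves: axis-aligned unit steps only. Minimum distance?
1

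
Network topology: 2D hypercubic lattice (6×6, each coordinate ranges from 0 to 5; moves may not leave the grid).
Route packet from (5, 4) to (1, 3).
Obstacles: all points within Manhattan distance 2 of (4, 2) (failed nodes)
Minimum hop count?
7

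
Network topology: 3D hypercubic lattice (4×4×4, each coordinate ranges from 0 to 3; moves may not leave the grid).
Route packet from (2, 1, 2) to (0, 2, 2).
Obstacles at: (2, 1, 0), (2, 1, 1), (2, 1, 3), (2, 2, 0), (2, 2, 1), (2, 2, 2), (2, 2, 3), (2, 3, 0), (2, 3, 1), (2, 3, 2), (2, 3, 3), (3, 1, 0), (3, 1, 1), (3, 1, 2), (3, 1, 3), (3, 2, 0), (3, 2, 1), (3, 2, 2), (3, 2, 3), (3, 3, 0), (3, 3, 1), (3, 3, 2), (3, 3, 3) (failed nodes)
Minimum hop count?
3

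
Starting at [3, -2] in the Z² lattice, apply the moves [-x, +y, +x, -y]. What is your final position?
(3, -2)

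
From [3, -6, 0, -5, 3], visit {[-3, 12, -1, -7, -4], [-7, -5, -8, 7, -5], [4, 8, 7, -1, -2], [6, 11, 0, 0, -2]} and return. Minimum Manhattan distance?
146
(one optimal route: (3, -6, 0, -5, 3) → (-7, -5, -8, 7, -5) → (-3, 12, -1, -7, -4) → (6, 11, 0, 0, -2) → (4, 8, 7, -1, -2) → (3, -6, 0, -5, 3))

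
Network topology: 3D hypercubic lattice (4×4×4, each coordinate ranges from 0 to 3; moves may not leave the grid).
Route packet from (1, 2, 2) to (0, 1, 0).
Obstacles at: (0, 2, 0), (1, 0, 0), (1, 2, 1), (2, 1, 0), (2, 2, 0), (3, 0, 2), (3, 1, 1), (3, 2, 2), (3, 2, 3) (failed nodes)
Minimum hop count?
4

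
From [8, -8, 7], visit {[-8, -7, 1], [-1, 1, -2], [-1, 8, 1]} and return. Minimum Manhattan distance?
82
(one optimal route: (8, -8, 7) → (-8, -7, 1) → (-1, 1, -2) → (-1, 8, 1) → (8, -8, 7))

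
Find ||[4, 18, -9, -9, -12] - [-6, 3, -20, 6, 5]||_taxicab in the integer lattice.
68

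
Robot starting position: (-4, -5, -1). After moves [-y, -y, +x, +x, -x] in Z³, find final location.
(-3, -7, -1)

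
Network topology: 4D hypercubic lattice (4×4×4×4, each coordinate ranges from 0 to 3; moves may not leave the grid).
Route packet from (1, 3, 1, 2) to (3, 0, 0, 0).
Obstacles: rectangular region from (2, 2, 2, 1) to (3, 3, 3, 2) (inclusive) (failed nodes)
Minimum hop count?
8
(one shortest path: (1, 3, 1, 2) → (2, 3, 1, 2) → (3, 3, 1, 2) → (3, 2, 1, 2) → (3, 1, 1, 2) → (3, 0, 1, 2) → (3, 0, 0, 2) → (3, 0, 0, 1) → (3, 0, 0, 0))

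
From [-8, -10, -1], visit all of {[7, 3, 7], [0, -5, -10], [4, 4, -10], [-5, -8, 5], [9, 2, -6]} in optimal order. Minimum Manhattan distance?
74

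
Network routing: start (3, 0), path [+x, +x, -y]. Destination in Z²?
(5, -1)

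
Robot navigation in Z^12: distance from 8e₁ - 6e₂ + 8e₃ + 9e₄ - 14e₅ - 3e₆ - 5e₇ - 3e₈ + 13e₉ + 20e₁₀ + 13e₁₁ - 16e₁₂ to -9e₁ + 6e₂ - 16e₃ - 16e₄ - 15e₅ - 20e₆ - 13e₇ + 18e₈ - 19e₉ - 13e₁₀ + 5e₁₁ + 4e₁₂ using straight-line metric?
70.7531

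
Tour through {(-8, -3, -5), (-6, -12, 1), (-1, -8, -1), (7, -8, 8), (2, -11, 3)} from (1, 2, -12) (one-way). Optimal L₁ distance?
72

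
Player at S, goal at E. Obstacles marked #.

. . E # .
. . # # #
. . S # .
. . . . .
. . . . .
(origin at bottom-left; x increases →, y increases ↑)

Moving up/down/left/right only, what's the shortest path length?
4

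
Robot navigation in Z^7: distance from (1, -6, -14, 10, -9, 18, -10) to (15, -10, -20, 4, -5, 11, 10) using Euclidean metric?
27.3679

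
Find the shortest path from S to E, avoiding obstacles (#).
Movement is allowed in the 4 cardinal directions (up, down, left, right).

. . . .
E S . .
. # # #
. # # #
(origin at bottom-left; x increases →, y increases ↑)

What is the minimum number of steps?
1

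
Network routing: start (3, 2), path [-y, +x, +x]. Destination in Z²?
(5, 1)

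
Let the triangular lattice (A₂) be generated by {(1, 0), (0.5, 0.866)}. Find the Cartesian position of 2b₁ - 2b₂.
(1, -1.732)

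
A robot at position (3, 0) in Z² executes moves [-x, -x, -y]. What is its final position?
(1, -1)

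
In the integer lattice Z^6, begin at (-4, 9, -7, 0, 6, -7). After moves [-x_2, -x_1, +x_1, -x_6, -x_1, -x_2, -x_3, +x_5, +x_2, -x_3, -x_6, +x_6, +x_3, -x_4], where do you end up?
(-5, 8, -8, -1, 7, -8)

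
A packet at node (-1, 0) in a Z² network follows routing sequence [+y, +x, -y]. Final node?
(0, 0)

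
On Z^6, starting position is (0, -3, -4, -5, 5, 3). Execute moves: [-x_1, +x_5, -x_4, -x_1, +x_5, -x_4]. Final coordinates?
(-2, -3, -4, -7, 7, 3)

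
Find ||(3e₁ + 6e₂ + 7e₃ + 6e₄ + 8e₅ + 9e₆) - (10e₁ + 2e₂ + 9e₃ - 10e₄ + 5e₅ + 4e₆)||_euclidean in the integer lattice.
18.9473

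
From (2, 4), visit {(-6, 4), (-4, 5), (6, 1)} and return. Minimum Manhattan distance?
32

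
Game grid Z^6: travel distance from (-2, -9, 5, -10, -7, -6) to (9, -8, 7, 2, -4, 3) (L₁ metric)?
38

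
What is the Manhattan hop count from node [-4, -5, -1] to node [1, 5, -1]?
15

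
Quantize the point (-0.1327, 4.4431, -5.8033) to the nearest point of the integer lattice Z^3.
(0, 4, -6)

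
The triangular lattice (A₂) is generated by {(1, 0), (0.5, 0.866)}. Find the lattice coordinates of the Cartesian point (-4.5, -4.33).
-2b₁ - 5b₂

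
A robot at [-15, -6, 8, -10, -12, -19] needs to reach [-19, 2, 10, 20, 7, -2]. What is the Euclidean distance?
40.4228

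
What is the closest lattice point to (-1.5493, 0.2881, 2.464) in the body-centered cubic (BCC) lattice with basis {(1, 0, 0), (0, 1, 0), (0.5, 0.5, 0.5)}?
(-1.5, 0.5, 2.5)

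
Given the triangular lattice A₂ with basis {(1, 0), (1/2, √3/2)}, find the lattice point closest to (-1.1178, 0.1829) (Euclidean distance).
(-1, 0)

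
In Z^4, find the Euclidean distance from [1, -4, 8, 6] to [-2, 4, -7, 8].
17.3781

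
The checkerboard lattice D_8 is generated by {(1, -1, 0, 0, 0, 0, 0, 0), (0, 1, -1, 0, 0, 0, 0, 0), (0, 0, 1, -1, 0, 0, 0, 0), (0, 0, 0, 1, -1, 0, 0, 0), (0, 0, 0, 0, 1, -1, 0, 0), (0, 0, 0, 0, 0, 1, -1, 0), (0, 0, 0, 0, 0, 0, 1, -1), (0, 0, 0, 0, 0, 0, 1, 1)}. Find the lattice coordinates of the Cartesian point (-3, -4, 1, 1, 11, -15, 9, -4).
-3b₁ - 7b₂ - 6b₃ - 5b₄ + 6b₅ - 9b₆ + 2b₇ - 2b₈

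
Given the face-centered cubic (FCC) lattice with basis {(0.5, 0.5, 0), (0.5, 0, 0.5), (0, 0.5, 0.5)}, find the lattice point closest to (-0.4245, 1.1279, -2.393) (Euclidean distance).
(-0.5, 1, -2.5)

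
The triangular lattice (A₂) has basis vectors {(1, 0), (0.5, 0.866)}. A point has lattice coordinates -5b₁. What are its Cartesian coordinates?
(-5, 0)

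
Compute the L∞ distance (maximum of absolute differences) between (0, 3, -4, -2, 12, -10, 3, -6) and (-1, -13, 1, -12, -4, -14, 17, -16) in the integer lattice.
16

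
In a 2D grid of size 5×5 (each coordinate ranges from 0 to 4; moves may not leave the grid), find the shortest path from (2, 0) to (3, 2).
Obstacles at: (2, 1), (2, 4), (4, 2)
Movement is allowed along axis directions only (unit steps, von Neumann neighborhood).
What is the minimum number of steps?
3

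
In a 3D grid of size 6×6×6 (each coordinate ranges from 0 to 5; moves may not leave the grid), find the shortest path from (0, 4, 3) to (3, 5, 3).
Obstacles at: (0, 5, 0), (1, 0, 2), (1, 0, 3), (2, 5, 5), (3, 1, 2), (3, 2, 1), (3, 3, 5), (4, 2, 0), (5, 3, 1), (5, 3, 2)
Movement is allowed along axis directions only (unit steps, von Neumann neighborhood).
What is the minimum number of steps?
4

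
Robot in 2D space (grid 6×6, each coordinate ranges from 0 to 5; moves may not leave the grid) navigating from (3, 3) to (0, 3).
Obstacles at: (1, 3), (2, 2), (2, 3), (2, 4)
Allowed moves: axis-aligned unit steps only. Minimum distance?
7
(one shortest path: (3, 3) → (3, 2) → (3, 1) → (2, 1) → (1, 1) → (0, 1) → (0, 2) → (0, 3))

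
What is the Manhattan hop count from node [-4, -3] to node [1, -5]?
7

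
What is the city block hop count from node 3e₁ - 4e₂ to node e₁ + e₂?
7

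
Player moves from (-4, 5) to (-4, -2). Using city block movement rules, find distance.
7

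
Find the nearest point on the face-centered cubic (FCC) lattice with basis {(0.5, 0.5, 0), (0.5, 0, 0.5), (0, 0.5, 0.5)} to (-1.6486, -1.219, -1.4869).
(-1.5, -1, -1.5)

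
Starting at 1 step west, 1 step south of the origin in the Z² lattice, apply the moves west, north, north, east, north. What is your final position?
(-1, 2)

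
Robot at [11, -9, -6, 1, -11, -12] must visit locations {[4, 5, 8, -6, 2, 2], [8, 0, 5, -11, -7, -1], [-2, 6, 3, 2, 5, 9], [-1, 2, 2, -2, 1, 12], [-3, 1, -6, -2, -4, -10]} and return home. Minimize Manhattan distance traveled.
200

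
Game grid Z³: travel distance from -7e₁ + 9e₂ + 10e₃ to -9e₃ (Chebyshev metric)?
19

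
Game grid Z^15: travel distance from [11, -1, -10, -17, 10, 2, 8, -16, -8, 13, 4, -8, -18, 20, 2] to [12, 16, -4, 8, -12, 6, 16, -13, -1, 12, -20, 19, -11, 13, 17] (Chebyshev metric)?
27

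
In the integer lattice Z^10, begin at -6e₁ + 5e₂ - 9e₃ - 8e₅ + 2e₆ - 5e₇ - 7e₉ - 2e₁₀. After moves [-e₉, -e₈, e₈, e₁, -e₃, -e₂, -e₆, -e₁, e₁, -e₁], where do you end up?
(-6, 4, -10, 0, -8, 1, -5, 0, -8, -2)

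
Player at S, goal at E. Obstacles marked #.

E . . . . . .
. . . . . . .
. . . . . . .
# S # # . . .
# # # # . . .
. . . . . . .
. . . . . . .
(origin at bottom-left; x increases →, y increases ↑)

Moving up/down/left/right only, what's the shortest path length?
4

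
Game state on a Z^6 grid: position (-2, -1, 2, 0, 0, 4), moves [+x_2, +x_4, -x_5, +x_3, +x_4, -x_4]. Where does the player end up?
(-2, 0, 3, 1, -1, 4)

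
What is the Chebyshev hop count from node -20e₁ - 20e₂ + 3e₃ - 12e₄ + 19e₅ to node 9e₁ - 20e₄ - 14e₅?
33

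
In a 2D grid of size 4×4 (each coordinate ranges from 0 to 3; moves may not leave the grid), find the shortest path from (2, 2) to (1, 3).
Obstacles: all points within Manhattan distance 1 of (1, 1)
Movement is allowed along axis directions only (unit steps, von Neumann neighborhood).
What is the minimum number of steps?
2
(one shortest path: (2, 2) → (2, 3) → (1, 3))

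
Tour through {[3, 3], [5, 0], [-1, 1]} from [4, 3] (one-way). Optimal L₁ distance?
13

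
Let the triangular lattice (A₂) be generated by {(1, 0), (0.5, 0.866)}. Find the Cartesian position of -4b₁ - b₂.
(-4.5, -0.866)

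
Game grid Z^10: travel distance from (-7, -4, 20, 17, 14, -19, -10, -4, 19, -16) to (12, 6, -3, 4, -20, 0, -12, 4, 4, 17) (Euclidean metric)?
63.7024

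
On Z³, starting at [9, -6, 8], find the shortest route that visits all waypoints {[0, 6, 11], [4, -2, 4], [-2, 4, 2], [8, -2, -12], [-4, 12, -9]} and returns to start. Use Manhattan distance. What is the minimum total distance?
120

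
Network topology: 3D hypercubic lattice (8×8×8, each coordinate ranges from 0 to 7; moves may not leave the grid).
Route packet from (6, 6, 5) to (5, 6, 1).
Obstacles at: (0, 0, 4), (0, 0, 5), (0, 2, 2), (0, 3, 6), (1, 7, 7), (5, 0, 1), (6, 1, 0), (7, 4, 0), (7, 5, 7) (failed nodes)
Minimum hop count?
5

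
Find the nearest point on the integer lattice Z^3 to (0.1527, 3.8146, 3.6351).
(0, 4, 4)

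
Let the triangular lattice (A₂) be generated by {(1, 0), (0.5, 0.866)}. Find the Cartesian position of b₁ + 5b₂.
(3.5, 4.33)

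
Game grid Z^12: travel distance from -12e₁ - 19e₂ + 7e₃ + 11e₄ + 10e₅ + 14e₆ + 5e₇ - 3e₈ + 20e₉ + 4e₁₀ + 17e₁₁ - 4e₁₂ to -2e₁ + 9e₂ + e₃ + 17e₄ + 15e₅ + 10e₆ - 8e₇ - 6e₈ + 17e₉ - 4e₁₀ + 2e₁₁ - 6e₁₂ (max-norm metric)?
28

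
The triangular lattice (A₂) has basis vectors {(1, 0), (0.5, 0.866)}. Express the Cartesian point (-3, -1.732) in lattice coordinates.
-2b₁ - 2b₂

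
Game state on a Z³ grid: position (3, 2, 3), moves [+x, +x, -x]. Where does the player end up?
(4, 2, 3)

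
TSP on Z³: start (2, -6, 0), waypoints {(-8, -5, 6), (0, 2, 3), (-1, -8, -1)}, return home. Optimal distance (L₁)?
54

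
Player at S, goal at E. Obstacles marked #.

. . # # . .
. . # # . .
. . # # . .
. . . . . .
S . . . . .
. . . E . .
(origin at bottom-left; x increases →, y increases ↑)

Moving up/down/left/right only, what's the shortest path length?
4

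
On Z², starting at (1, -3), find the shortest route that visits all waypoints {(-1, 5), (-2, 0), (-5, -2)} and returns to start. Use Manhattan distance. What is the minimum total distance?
28
(one optimal route: (1, -3) → (-1, 5) → (-2, 0) → (-5, -2) → (1, -3))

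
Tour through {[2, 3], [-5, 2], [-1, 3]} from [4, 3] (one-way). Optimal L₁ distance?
10
(one optimal route: (4, 3) → (2, 3) → (-1, 3) → (-5, 2))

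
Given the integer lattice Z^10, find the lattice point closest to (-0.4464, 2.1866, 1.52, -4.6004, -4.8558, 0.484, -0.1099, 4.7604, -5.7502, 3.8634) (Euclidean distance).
(0, 2, 2, -5, -5, 0, 0, 5, -6, 4)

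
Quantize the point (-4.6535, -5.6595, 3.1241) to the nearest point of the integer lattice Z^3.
(-5, -6, 3)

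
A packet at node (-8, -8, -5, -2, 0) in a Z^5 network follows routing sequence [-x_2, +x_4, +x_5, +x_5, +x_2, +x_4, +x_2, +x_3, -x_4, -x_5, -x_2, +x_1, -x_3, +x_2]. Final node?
(-7, -7, -5, -1, 1)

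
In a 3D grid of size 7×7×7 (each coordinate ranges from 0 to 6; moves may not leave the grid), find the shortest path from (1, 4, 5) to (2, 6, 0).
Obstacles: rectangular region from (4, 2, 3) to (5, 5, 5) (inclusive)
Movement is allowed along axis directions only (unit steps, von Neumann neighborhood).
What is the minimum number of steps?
8
(one shortest path: (1, 4, 5) → (2, 4, 5) → (2, 5, 5) → (2, 6, 5) → (2, 6, 4) → (2, 6, 3) → (2, 6, 2) → (2, 6, 1) → (2, 6, 0))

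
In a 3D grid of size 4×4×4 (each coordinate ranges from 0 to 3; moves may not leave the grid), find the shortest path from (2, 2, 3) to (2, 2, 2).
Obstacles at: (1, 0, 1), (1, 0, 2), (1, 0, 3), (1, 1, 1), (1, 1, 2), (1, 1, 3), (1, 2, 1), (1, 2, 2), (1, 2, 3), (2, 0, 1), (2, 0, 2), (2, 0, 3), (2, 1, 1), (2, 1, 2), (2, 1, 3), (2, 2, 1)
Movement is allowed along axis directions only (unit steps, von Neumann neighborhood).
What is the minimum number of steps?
1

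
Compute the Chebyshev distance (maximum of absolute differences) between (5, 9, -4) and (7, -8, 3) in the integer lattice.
17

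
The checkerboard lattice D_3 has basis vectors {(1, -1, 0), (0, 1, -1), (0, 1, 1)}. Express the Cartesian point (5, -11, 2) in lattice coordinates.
5b₁ - 4b₂ - 2b₃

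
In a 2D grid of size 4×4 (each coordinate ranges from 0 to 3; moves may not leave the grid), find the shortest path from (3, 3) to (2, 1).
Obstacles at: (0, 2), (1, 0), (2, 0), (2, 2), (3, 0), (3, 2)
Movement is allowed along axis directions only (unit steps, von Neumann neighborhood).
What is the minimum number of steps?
5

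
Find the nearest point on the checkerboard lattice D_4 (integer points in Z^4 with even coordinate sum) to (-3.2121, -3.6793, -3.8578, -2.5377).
(-3, -4, -4, -3)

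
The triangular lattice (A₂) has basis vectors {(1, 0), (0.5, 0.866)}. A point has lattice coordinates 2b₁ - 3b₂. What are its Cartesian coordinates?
(0.5, -2.598)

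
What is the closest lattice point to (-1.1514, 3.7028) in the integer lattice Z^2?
(-1, 4)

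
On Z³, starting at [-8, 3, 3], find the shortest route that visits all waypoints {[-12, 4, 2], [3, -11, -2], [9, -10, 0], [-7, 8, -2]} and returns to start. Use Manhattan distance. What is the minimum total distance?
90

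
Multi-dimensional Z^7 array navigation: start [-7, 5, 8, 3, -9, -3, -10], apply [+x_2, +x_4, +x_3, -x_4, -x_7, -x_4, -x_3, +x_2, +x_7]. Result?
(-7, 7, 8, 2, -9, -3, -10)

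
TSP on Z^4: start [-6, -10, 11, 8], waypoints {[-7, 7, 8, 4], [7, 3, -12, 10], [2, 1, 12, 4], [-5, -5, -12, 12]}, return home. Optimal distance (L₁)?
136
(one optimal route: (-6, -10, 11, 8) → (-7, 7, 8, 4) → (2, 1, 12, 4) → (7, 3, -12, 10) → (-5, -5, -12, 12) → (-6, -10, 11, 8))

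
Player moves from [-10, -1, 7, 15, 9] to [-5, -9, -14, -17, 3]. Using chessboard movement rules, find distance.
32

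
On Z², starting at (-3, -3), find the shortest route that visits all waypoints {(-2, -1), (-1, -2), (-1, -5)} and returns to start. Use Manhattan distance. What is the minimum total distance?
12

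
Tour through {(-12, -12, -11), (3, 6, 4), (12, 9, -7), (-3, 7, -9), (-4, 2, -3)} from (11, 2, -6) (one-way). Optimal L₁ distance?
92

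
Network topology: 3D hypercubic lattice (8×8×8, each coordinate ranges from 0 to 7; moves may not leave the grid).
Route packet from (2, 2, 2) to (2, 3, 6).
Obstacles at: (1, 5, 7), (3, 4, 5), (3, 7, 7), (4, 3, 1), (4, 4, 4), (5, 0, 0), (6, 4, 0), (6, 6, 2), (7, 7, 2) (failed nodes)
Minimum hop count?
5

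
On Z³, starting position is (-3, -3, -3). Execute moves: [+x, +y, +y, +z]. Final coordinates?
(-2, -1, -2)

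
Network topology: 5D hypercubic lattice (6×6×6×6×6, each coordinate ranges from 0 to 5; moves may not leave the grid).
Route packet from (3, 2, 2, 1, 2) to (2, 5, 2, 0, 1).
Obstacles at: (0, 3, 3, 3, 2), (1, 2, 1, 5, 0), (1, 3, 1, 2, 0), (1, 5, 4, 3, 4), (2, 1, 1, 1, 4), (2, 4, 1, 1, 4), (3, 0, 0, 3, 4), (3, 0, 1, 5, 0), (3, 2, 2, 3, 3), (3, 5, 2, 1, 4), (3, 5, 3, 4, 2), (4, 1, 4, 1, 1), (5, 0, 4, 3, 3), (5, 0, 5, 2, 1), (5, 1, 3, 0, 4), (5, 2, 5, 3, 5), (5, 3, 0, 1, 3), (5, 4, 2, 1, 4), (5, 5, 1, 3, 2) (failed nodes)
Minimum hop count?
6
(one shortest path: (3, 2, 2, 1, 2) → (2, 2, 2, 1, 2) → (2, 3, 2, 1, 2) → (2, 4, 2, 1, 2) → (2, 5, 2, 1, 2) → (2, 5, 2, 0, 2) → (2, 5, 2, 0, 1))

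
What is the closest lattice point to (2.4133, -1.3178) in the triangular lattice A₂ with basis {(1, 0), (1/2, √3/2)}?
(2.5, -0.866)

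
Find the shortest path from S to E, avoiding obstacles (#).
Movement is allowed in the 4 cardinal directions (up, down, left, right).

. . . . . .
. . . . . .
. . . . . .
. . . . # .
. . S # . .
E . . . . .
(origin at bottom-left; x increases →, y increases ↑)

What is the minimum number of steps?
3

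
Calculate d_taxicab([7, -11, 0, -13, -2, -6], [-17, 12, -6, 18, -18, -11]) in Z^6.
105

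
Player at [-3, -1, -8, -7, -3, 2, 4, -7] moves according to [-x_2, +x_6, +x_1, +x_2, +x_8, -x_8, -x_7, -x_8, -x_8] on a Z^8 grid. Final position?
(-2, -1, -8, -7, -3, 3, 3, -9)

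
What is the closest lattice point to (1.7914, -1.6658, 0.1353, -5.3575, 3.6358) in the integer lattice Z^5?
(2, -2, 0, -5, 4)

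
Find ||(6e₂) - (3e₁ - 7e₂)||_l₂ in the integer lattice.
13.3417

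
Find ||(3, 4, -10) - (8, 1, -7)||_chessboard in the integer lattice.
5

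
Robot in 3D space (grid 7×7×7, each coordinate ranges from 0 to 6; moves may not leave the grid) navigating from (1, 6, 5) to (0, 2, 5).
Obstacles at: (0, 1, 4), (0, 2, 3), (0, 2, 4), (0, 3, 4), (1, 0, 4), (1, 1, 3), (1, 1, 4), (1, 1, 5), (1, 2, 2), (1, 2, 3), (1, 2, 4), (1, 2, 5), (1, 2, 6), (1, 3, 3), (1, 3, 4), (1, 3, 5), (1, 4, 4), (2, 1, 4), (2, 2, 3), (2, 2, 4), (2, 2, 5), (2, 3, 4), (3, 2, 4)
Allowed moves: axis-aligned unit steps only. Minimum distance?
5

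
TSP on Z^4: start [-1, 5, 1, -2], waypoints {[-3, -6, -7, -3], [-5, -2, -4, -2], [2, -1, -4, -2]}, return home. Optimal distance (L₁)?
54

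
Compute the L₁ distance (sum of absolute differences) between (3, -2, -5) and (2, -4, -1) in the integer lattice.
7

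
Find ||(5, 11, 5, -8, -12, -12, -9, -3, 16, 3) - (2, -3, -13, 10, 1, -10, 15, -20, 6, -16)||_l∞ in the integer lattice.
24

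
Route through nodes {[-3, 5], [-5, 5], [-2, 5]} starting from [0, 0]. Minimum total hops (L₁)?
10
(one optimal route: (0, 0) → (-2, 5) → (-3, 5) → (-5, 5))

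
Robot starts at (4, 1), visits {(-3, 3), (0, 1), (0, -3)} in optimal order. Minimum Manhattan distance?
17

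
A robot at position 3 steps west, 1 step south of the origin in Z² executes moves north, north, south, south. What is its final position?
(-3, -1)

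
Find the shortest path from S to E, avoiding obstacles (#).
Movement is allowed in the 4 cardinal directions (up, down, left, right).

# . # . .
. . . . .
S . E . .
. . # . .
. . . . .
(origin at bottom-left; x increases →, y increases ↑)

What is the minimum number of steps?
2
(one shortest path: (0, 2) → (1, 2) → (2, 2))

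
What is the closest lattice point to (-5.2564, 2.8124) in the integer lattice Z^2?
(-5, 3)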